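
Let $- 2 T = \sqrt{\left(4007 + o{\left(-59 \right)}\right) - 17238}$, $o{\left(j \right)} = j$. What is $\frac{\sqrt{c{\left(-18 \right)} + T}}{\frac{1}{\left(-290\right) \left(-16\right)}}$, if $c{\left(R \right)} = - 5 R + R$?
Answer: $2320 \sqrt{288 - 2 i \sqrt{13290}} \approx 42047.0 - 14757.0 i$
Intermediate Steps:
$T = - \frac{i \sqrt{13290}}{2}$ ($T = - \frac{\sqrt{\left(4007 - 59\right) - 17238}}{2} = - \frac{\sqrt{3948 - 17238}}{2} = - \frac{\sqrt{-13290}}{2} = - \frac{i \sqrt{13290}}{2} \approx - 57.641 i$)
$c{\left(R \right)} = - 4 R$
$\frac{\sqrt{c{\left(-18 \right)} + T}}{\frac{1}{\left(-290\right) \left(-16\right)}} = \frac{\sqrt{\left(-4\right) \left(-18\right) - \frac{i \sqrt{13290}}{2}}}{\frac{1}{\left(-290\right) \left(-16\right)}} = \frac{\sqrt{72 - \frac{i \sqrt{13290}}{2}}}{\frac{1}{4640}} = \sqrt{72 - \frac{i \sqrt{13290}}{2}} \frac{1}{\frac{1}{4640}} = \sqrt{72 - \frac{i \sqrt{13290}}{2}} \cdot 4640 = 4640 \sqrt{72 - \frac{i \sqrt{13290}}{2}}$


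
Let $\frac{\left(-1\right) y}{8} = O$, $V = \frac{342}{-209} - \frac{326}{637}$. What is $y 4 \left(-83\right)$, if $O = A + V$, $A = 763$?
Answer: $\frac{14159903584}{7007} \approx 2.0208 \cdot 10^{6}$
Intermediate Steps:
$V = - \frac{15052}{7007}$ ($V = 342 \left(- \frac{1}{209}\right) - \frac{326}{637} = - \frac{18}{11} - \frac{326}{637} = - \frac{15052}{7007} \approx -2.1481$)
$O = \frac{5331289}{7007}$ ($O = 763 - \frac{15052}{7007} = \frac{5331289}{7007} \approx 760.85$)
$y = - \frac{42650312}{7007}$ ($y = \left(-8\right) \frac{5331289}{7007} = - \frac{42650312}{7007} \approx -6086.8$)
$y 4 \left(-83\right) = - \frac{42650312 \cdot 4 \left(-83\right)}{7007} = \left(- \frac{42650312}{7007}\right) \left(-332\right) = \frac{14159903584}{7007}$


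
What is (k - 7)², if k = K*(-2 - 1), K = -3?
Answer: 4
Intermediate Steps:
k = 9 (k = -3*(-2 - 1) = -3*(-3) = 9)
(k - 7)² = (9 - 7)² = 2² = 4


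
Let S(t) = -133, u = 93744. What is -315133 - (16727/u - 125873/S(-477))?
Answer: -562980740117/1781136 ≈ -3.1608e+5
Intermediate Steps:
-315133 - (16727/u - 125873/S(-477)) = -315133 - (16727/93744 - 125873/(-133)) = -315133 - (16727*(1/93744) - 125873*(-1/133)) = -315133 - (16727/93744 + 125873/133) = -315133 - 1*1686009029/1781136 = -315133 - 1686009029/1781136 = -562980740117/1781136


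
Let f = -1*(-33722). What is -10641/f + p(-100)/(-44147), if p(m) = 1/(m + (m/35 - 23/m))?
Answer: -33747656054053/106948524901426 ≈ -0.31555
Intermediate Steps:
f = 33722
p(m) = 1/(-23/m + 36*m/35) (p(m) = 1/(m + (m*(1/35) - 23/m)) = 1/(m + (m/35 - 23/m)) = 1/(m + (-23/m + m/35)) = 1/(-23/m + 36*m/35))
-10641/f + p(-100)/(-44147) = -10641/33722 + (35*(-100)/(-805 + 36*(-100)²))/(-44147) = -10641*1/33722 + (35*(-100)/(-805 + 36*10000))*(-1/44147) = -10641/33722 + (35*(-100)/(-805 + 360000))*(-1/44147) = -10641/33722 + (35*(-100)/359195)*(-1/44147) = -10641/33722 + (35*(-100)*(1/359195))*(-1/44147) = -10641/33722 - 700/71839*(-1/44147) = -10641/33722 + 700/3171476333 = -33747656054053/106948524901426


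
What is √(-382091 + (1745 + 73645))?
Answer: I*√306701 ≈ 553.81*I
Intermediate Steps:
√(-382091 + (1745 + 73645)) = √(-382091 + 75390) = √(-306701) = I*√306701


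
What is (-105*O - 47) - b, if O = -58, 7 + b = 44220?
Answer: -38170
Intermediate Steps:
b = 44213 (b = -7 + 44220 = 44213)
(-105*O - 47) - b = (-105*(-58) - 47) - 1*44213 = (6090 - 47) - 44213 = 6043 - 44213 = -38170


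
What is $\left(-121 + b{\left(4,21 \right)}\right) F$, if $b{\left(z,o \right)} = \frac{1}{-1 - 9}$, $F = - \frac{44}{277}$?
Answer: $\frac{26642}{1385} \approx 19.236$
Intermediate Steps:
$F = - \frac{44}{277}$ ($F = \left(-44\right) \frac{1}{277} = - \frac{44}{277} \approx -0.15884$)
$b{\left(z,o \right)} = - \frac{1}{10}$ ($b{\left(z,o \right)} = \frac{1}{-10} = - \frac{1}{10}$)
$\left(-121 + b{\left(4,21 \right)}\right) F = \left(-121 - \frac{1}{10}\right) \left(- \frac{44}{277}\right) = \left(- \frac{1211}{10}\right) \left(- \frac{44}{277}\right) = \frac{26642}{1385}$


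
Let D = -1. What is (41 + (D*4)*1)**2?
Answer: 1369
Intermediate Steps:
(41 + (D*4)*1)**2 = (41 - 1*4*1)**2 = (41 - 4*1)**2 = (41 - 4)**2 = 37**2 = 1369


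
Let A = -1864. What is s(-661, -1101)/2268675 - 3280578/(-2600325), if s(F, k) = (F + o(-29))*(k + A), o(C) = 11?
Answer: 7907328032/3745582425 ≈ 2.1111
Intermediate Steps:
s(F, k) = (-1864 + k)*(11 + F) (s(F, k) = (F + 11)*(k - 1864) = (11 + F)*(-1864 + k) = (-1864 + k)*(11 + F))
s(-661, -1101)/2268675 - 3280578/(-2600325) = (-20504 - 1864*(-661) + 11*(-1101) - 661*(-1101))/2268675 - 3280578/(-2600325) = (-20504 + 1232104 - 12111 + 727761)*(1/2268675) - 3280578*(-1/2600325) = 1927250*(1/2268675) + 156218/123825 = 77090/90747 + 156218/123825 = 7907328032/3745582425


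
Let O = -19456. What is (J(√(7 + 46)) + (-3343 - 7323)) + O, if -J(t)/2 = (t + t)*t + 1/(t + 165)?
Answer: -412117889/13586 + √53/13586 ≈ -30334.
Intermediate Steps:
J(t) = -4*t² - 2/(165 + t) (J(t) = -2*((t + t)*t + 1/(t + 165)) = -2*((2*t)*t + 1/(165 + t)) = -2*(2*t² + 1/(165 + t)) = -2*(1/(165 + t) + 2*t²) = -4*t² - 2/(165 + t))
(J(√(7 + 46)) + (-3343 - 7323)) + O = (2*(-1 - 330*(√(7 + 46))² - 2*(7 + 46)^(3/2))/(165 + √(7 + 46)) + (-3343 - 7323)) - 19456 = (2*(-1 - 330*(√53)² - 2*53*√53)/(165 + √53) - 10666) - 19456 = (2*(-1 - 330*53 - 106*√53)/(165 + √53) - 10666) - 19456 = (2*(-1 - 17490 - 106*√53)/(165 + √53) - 10666) - 19456 = (2*(-17491 - 106*√53)/(165 + √53) - 10666) - 19456 = (-10666 + 2*(-17491 - 106*√53)/(165 + √53)) - 19456 = -30122 + 2*(-17491 - 106*√53)/(165 + √53)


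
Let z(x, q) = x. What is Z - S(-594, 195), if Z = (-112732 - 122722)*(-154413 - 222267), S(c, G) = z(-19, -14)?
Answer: 88690812739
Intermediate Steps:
S(c, G) = -19
Z = 88690812720 (Z = -235454*(-376680) = 88690812720)
Z - S(-594, 195) = 88690812720 - 1*(-19) = 88690812720 + 19 = 88690812739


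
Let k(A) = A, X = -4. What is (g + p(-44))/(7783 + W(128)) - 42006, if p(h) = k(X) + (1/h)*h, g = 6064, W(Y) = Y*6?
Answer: -359187245/8551 ≈ -42005.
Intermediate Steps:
W(Y) = 6*Y
p(h) = -3 (p(h) = -4 + (1/h)*h = -4 + h/h = -4 + 1 = -3)
(g + p(-44))/(7783 + W(128)) - 42006 = (6064 - 3)/(7783 + 6*128) - 42006 = 6061/(7783 + 768) - 42006 = 6061/8551 - 42006 = -359187245/8551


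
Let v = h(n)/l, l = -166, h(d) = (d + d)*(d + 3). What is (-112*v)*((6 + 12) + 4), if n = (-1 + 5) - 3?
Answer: 9856/83 ≈ 118.75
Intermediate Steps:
n = 1 (n = 4 - 3 = 1)
h(d) = 2*d*(3 + d) (h(d) = (2*d)*(3 + d) = 2*d*(3 + d))
v = -4/83 (v = (2*1*(3 + 1))/(-166) = (2*1*4)*(-1/166) = 8*(-1/166) = -4/83 ≈ -0.048193)
(-112*v)*((6 + 12) + 4) = (-112*(-4/83))*((6 + 12) + 4) = 448*(18 + 4)/83 = (448/83)*22 = 9856/83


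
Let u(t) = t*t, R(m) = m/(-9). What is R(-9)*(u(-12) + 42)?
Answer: 186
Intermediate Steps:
R(m) = -m/9 (R(m) = m*(-⅑) = -m/9)
u(t) = t²
R(-9)*(u(-12) + 42) = (-⅑*(-9))*((-12)² + 42) = 1*(144 + 42) = 1*186 = 186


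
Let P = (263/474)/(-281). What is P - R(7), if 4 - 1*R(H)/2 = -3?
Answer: -1864979/133194 ≈ -14.002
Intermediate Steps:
R(H) = 14 (R(H) = 8 - 2*(-3) = 8 + 6 = 14)
P = -263/133194 (P = (263*(1/474))*(-1/281) = (263/474)*(-1/281) = -263/133194 ≈ -0.0019746)
P - R(7) = -263/133194 - 1*14 = -263/133194 - 14 = -1864979/133194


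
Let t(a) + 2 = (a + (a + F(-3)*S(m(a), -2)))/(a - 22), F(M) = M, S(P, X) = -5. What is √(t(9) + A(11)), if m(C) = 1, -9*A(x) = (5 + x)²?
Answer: I*√50167/39 ≈ 5.7431*I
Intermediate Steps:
A(x) = -(5 + x)²/9
t(a) = -2 + (15 + 2*a)/(-22 + a) (t(a) = -2 + (a + (a - 3*(-5)))/(a - 22) = -2 + (a + (a + 15))/(-22 + a) = -2 + (a + (15 + a))/(-22 + a) = -2 + (15 + 2*a)/(-22 + a))
√(t(9) + A(11)) = √(59/(-22 + 9) - (5 + 11)²/9) = √(59/(-13) - ⅑*16²) = √(59*(-1/13) - ⅑*256) = √(-59/13 - 256/9) = √(-3859/117) = I*√50167/39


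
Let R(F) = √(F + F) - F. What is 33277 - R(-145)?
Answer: 33132 - I*√290 ≈ 33132.0 - 17.029*I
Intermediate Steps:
R(F) = -F + √2*√F (R(F) = √(2*F) - F = √2*√F - F = -F + √2*√F)
33277 - R(-145) = 33277 - (-1*(-145) + √2*√(-145)) = 33277 - (145 + √2*(I*√145)) = 33277 - (145 + I*√290) = 33277 + (-145 - I*√290) = 33132 - I*√290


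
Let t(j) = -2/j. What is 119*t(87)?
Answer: -238/87 ≈ -2.7356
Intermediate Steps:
119*t(87) = 119*(-2/87) = -238/87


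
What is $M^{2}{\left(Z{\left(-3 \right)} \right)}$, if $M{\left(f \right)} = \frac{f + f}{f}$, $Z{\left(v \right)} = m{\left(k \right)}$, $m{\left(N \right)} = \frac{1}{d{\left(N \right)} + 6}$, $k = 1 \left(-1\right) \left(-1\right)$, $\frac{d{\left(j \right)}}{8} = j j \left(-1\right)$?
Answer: $4$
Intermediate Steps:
$d{\left(j \right)} = - 8 j^{2}$ ($d{\left(j \right)} = 8 j j \left(-1\right) = 8 j^{2} \left(-1\right) = 8 \left(- j^{2}\right) = - 8 j^{2}$)
$k = 1$ ($k = \left(-1\right) \left(-1\right) = 1$)
$m{\left(N \right)} = \frac{1}{6 - 8 N^{2}}$ ($m{\left(N \right)} = \frac{1}{- 8 N^{2} + 6} = \frac{1}{6 - 8 N^{2}}$)
$Z{\left(v \right)} = - \frac{1}{2}$ ($Z{\left(v \right)} = - \frac{1}{-6 + 8 \cdot 1^{2}} = - \frac{1}{-6 + 8 \cdot 1} = - \frac{1}{-6 + 8} = - \frac{1}{2}$)
$M{\left(f \right)} = 2$ ($M{\left(f \right)} = \frac{2 f}{f} = 2$)
$M^{2}{\left(Z{\left(-3 \right)} \right)} = 2^{2} = 4$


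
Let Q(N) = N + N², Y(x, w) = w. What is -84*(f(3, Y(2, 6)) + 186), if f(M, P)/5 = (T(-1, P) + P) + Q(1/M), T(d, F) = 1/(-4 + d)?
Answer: -54740/3 ≈ -18247.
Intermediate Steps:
f(M, P) = -1 + 5*P + 5*(1 + 1/M)/M (f(M, P) = 5*((1/(-4 - 1) + P) + (1 + 1/M)/M) = 5*((1/(-5) + P) + (1 + 1/M)/M) = 5*((-⅕ + P) + (1 + 1/M)/M) = 5*(-⅕ + P + (1 + 1/M)/M) = -1 + 5*P + 5*(1 + 1/M)/M)
-84*(f(3, Y(2, 6)) + 186) = -84*((-1 + 5*6 + 5/3 + 5/3²) + 186) = -84*((-1 + 30 + 5*(⅓) + 5*(⅑)) + 186) = -84*((-1 + 30 + 5/3 + 5/9) + 186) = -84*(281/9 + 186) = -84*1955/9 = -54740/3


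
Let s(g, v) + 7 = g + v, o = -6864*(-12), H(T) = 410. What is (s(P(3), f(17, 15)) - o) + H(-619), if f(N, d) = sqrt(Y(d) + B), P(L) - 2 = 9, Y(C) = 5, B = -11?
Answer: -81954 + I*sqrt(6) ≈ -81954.0 + 2.4495*I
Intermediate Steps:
P(L) = 11 (P(L) = 2 + 9 = 11)
f(N, d) = I*sqrt(6) (f(N, d) = sqrt(5 - 11) = sqrt(-6) = I*sqrt(6))
o = 82368
s(g, v) = -7 + g + v (s(g, v) = -7 + (g + v) = -7 + g + v)
(s(P(3), f(17, 15)) - o) + H(-619) = ((-7 + 11 + I*sqrt(6)) - 1*82368) + 410 = ((4 + I*sqrt(6)) - 82368) + 410 = (-82364 + I*sqrt(6)) + 410 = -81954 + I*sqrt(6)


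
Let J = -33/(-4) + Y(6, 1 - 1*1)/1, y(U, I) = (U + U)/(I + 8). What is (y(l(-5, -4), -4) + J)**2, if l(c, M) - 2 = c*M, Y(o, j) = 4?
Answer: 8649/16 ≈ 540.56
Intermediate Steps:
l(c, M) = 2 + M*c (l(c, M) = 2 + c*M = 2 + M*c)
y(U, I) = 2*U/(8 + I) (y(U, I) = (2*U)/(8 + I) = 2*U/(8 + I))
J = 49/4 (J = -33/(-4) + 4/1 = -33*(-1/4) + 4*1 = 33/4 + 4 = 49/4 ≈ 12.250)
(y(l(-5, -4), -4) + J)**2 = (2*(2 - 4*(-5))/(8 - 4) + 49/4)**2 = (2*(2 + 20)/4 + 49/4)**2 = (2*22*(1/4) + 49/4)**2 = (11 + 49/4)**2 = (93/4)**2 = 8649/16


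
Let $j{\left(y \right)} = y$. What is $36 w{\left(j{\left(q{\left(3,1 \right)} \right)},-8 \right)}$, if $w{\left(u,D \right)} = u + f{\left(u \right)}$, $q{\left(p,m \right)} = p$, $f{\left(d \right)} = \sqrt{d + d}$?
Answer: $108 + 36 \sqrt{6} \approx 196.18$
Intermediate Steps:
$f{\left(d \right)} = \sqrt{2} \sqrt{d}$ ($f{\left(d \right)} = \sqrt{2 d} = \sqrt{2} \sqrt{d}$)
$w{\left(u,D \right)} = u + \sqrt{2} \sqrt{u}$
$36 w{\left(j{\left(q{\left(3,1 \right)} \right)},-8 \right)} = 36 \left(3 + \sqrt{2} \sqrt{3}\right) = 36 \left(3 + \sqrt{6}\right) = 108 + 36 \sqrt{6}$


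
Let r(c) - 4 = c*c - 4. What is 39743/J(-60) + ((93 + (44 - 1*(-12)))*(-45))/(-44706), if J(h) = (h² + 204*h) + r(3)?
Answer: -572959901/128619162 ≈ -4.4547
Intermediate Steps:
r(c) = c² (r(c) = 4 + (c*c - 4) = 4 + (c² - 4) = 4 + (-4 + c²) = c²)
J(h) = 9 + h² + 204*h (J(h) = (h² + 204*h) + 3² = (h² + 204*h) + 9 = 9 + h² + 204*h)
39743/J(-60) + ((93 + (44 - 1*(-12)))*(-45))/(-44706) = 39743/(9 + (-60)² + 204*(-60)) + ((93 + (44 - 1*(-12)))*(-45))/(-44706) = 39743/(9 + 3600 - 12240) + ((93 + (44 + 12))*(-45))*(-1/44706) = 39743/(-8631) + ((93 + 56)*(-45))*(-1/44706) = 39743*(-1/8631) + (149*(-45))*(-1/44706) = -39743/8631 - 6705*(-1/44706) = -39743/8631 + 2235/14902 = -572959901/128619162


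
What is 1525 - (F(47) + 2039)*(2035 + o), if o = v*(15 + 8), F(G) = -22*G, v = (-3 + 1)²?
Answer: -2136110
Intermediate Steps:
v = 4 (v = (-2)² = 4)
o = 92 (o = 4*(15 + 8) = 4*23 = 92)
1525 - (F(47) + 2039)*(2035 + o) = 1525 - (-22*47 + 2039)*(2035 + 92) = 1525 - (-1034 + 2039)*2127 = 1525 - 1005*2127 = 1525 - 1*2137635 = 1525 - 2137635 = -2136110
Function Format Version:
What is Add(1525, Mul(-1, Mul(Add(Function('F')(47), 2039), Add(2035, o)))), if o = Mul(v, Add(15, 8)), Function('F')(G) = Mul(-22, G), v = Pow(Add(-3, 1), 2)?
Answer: -2136110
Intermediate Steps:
v = 4 (v = Pow(-2, 2) = 4)
o = 92 (o = Mul(4, Add(15, 8)) = Mul(4, 23) = 92)
Add(1525, Mul(-1, Mul(Add(Function('F')(47), 2039), Add(2035, o)))) = Add(1525, Mul(-1, Mul(Add(Mul(-22, 47), 2039), Add(2035, 92)))) = Add(1525, Mul(-1, Mul(Add(-1034, 2039), 2127))) = Add(1525, Mul(-1, Mul(1005, 2127))) = Add(1525, Mul(-1, 2137635)) = Add(1525, -2137635) = -2136110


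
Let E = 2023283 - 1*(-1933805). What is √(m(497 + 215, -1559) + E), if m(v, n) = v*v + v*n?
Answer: 2*√838506 ≈ 1831.4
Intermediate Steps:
m(v, n) = v² + n*v
E = 3957088 (E = 2023283 + 1933805 = 3957088)
√(m(497 + 215, -1559) + E) = √((497 + 215)*(-1559 + (497 + 215)) + 3957088) = √(712*(-1559 + 712) + 3957088) = √(712*(-847) + 3957088) = √(-603064 + 3957088) = √3354024 = 2*√838506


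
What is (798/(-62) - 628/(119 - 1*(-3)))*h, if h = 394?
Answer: -13424762/1891 ≈ -7099.3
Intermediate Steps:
(798/(-62) - 628/(119 - 1*(-3)))*h = (798/(-62) - 628/(119 - 1*(-3)))*394 = (798*(-1/62) - 628/(119 + 3))*394 = (-399/31 - 628/122)*394 = (-399/31 - 628*1/122)*394 = (-399/31 - 314/61)*394 = -34073/1891*394 = -13424762/1891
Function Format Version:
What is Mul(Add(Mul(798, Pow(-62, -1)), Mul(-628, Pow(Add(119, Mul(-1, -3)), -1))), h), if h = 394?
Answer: Rational(-13424762, 1891) ≈ -7099.3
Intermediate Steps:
Mul(Add(Mul(798, Pow(-62, -1)), Mul(-628, Pow(Add(119, Mul(-1, -3)), -1))), h) = Mul(Add(Mul(798, Pow(-62, -1)), Mul(-628, Pow(Add(119, Mul(-1, -3)), -1))), 394) = Mul(Add(Mul(798, Rational(-1, 62)), Mul(-628, Pow(Add(119, 3), -1))), 394) = Mul(Add(Rational(-399, 31), Mul(-628, Pow(122, -1))), 394) = Mul(Add(Rational(-399, 31), Mul(-628, Rational(1, 122))), 394) = Mul(Add(Rational(-399, 31), Rational(-314, 61)), 394) = Mul(Rational(-34073, 1891), 394) = Rational(-13424762, 1891)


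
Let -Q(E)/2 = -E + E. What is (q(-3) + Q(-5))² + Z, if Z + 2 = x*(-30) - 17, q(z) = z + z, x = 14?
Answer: -403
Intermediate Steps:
q(z) = 2*z
Q(E) = 0 (Q(E) = -2*(-E + E) = -2*0 = 0)
Z = -439 (Z = -2 + (14*(-30) - 17) = -2 + (-420 - 17) = -2 - 437 = -439)
(q(-3) + Q(-5))² + Z = (2*(-3) + 0)² - 439 = (-6 + 0)² - 439 = (-6)² - 439 = 36 - 439 = -403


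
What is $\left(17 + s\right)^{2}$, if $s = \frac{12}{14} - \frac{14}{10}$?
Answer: $\frac{331776}{1225} \approx 270.84$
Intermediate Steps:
$s = - \frac{19}{35}$ ($s = 12 \cdot \frac{1}{14} - \frac{7}{5} = \frac{6}{7} - \frac{7}{5} = - \frac{19}{35} \approx -0.54286$)
$\left(17 + s\right)^{2} = \left(17 - \frac{19}{35}\right)^{2} = \left(\frac{576}{35}\right)^{2} = \frac{331776}{1225}$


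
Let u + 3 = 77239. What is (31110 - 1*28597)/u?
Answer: 2513/77236 ≈ 0.032537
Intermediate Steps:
u = 77236 (u = -3 + 77239 = 77236)
(31110 - 1*28597)/u = (31110 - 1*28597)/77236 = (31110 - 28597)*(1/77236) = 2513*(1/77236) = 2513/77236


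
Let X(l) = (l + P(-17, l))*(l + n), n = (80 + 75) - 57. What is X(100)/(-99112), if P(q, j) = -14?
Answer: -4257/24778 ≈ -0.17181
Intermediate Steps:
n = 98 (n = 155 - 57 = 98)
X(l) = (-14 + l)*(98 + l) (X(l) = (l - 14)*(l + 98) = (-14 + l)*(98 + l))
X(100)/(-99112) = (-1372 + 100² + 84*100)/(-99112) = (-1372 + 10000 + 8400)*(-1/99112) = 17028*(-1/99112) = -4257/24778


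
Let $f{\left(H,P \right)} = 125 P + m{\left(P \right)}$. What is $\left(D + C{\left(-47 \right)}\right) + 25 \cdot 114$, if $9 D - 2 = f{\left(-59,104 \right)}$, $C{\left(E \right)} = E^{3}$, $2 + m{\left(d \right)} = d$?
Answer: $-99517$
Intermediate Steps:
$m{\left(d \right)} = -2 + d$
$f{\left(H,P \right)} = -2 + 126 P$ ($f{\left(H,P \right)} = 125 P + \left(-2 + P\right) = -2 + 126 P$)
$D = 1456$ ($D = \frac{2}{9} + \frac{-2 + 126 \cdot 104}{9} = \frac{2}{9} + \frac{-2 + 13104}{9} = \frac{2}{9} + \frac{1}{9} \cdot 13102 = \frac{2}{9} + \frac{13102}{9} = 1456$)
$\left(D + C{\left(-47 \right)}\right) + 25 \cdot 114 = \left(1456 + \left(-47\right)^{3}\right) + 25 \cdot 114 = \left(1456 - 103823\right) + 2850 = -102367 + 2850 = -99517$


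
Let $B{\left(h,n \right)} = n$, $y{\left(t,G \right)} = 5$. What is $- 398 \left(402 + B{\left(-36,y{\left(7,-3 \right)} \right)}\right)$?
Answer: $-161986$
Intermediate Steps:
$- 398 \left(402 + B{\left(-36,y{\left(7,-3 \right)} \right)}\right) = - 398 \left(402 + 5\right) = \left(-398\right) 407 = -161986$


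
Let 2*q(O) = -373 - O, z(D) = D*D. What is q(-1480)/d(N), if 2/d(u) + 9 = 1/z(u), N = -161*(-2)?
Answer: -1033002585/414736 ≈ -2490.7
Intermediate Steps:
z(D) = D²
N = 322
q(O) = -373/2 - O/2 (q(O) = (-373 - O)/2 = -373/2 - O/2)
d(u) = 2/(-9 + u⁻²) (d(u) = 2/(-9 + 1/(u²)) = 2/(-9 + u⁻²))
q(-1480)/d(N) = (-373/2 - ½*(-1480))/((-2*322²/(-1 + 9*322²))) = (-373/2 + 740)/((-2*103684/(-1 + 9*103684))) = 1107/(2*((-2*103684/(-1 + 933156)))) = 1107/(2*((-2*103684/933155))) = 1107/(2*((-2*103684*1/933155))) = 1107/(2*(-207368/933155)) = (1107/2)*(-933155/207368) = -1033002585/414736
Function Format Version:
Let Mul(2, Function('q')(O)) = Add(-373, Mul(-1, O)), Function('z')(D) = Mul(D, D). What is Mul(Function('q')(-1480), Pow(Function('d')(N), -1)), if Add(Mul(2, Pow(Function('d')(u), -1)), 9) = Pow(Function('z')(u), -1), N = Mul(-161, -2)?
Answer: Rational(-1033002585, 414736) ≈ -2490.7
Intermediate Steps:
Function('z')(D) = Pow(D, 2)
N = 322
Function('q')(O) = Add(Rational(-373, 2), Mul(Rational(-1, 2), O)) (Function('q')(O) = Mul(Rational(1, 2), Add(-373, Mul(-1, O))) = Add(Rational(-373, 2), Mul(Rational(-1, 2), O)))
Function('d')(u) = Mul(2, Pow(Add(-9, Pow(u, -2)), -1)) (Function('d')(u) = Mul(2, Pow(Add(-9, Pow(Pow(u, 2), -1)), -1)) = Mul(2, Pow(Add(-9, Pow(u, -2)), -1)))
Mul(Function('q')(-1480), Pow(Function('d')(N), -1)) = Mul(Add(Rational(-373, 2), Mul(Rational(-1, 2), -1480)), Pow(Mul(-2, Pow(322, 2), Pow(Add(-1, Mul(9, Pow(322, 2))), -1)), -1)) = Mul(Add(Rational(-373, 2), 740), Pow(Mul(-2, 103684, Pow(Add(-1, Mul(9, 103684)), -1)), -1)) = Mul(Rational(1107, 2), Pow(Mul(-2, 103684, Pow(Add(-1, 933156), -1)), -1)) = Mul(Rational(1107, 2), Pow(Mul(-2, 103684, Pow(933155, -1)), -1)) = Mul(Rational(1107, 2), Pow(Mul(-2, 103684, Rational(1, 933155)), -1)) = Mul(Rational(1107, 2), Pow(Rational(-207368, 933155), -1)) = Mul(Rational(1107, 2), Rational(-933155, 207368)) = Rational(-1033002585, 414736)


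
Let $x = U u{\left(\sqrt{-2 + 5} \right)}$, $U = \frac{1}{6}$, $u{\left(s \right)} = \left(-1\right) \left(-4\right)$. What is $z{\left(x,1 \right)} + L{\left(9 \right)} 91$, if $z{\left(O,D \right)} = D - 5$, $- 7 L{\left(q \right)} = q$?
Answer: $-121$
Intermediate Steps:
$u{\left(s \right)} = 4$
$L{\left(q \right)} = - \frac{q}{7}$
$U = \frac{1}{6} \approx 0.16667$
$x = \frac{2}{3}$ ($x = \frac{1}{6} \cdot 4 = \frac{2}{3} \approx 0.66667$)
$z{\left(O,D \right)} = -5 + D$ ($z{\left(O,D \right)} = D - 5 = -5 + D$)
$z{\left(x,1 \right)} + L{\left(9 \right)} 91 = \left(-5 + 1\right) + \left(- \frac{1}{7}\right) 9 \cdot 91 = -4 - 117 = -121$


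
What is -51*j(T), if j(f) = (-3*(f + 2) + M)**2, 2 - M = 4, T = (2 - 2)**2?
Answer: -3264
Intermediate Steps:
T = 0 (T = 0**2 = 0)
M = -2 (M = 2 - 1*4 = 2 - 4 = -2)
j(f) = (-8 - 3*f)**2 (j(f) = (-3*(f + 2) - 2)**2 = (-3*(2 + f) - 2)**2 = ((-6 - 3*f) - 2)**2 = (-8 - 3*f)**2)
-51*j(T) = -51*(8 + 3*0)**2 = -51*(8 + 0)**2 = -51*8**2 = -51*64 = -3264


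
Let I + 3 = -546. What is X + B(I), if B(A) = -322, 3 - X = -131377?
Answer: 131058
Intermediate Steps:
X = 131380 (X = 3 - 1*(-131377) = 3 + 131377 = 131380)
I = -549 (I = -3 - 546 = -549)
X + B(I) = 131380 - 322 = 131058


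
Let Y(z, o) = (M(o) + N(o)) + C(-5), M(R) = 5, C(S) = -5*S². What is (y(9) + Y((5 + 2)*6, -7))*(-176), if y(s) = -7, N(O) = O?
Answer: 23584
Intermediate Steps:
Y(z, o) = -120 + o (Y(z, o) = (5 + o) - 5*(-5)² = (5 + o) - 5*25 = (5 + o) - 125 = -120 + o)
(y(9) + Y((5 + 2)*6, -7))*(-176) = (-7 + (-120 - 7))*(-176) = (-7 - 127)*(-176) = -134*(-176) = 23584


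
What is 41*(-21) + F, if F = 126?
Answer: -735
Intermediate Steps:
41*(-21) + F = 41*(-21) + 126 = -861 + 126 = -735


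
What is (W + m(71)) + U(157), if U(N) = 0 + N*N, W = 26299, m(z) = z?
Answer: 51019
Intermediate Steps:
U(N) = N**2 (U(N) = 0 + N**2 = N**2)
(W + m(71)) + U(157) = (26299 + 71) + 157**2 = 26370 + 24649 = 51019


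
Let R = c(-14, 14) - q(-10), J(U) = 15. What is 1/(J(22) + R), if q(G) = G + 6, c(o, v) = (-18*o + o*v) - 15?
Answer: 1/60 ≈ 0.016667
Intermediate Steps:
c(o, v) = -15 - 18*o + o*v
q(G) = 6 + G
R = 45 (R = (-15 - 18*(-14) - 14*14) - (6 - 10) = (-15 + 252 - 196) - 1*(-4) = 41 + 4 = 45)
1/(J(22) + R) = 1/(15 + 45) = 1/60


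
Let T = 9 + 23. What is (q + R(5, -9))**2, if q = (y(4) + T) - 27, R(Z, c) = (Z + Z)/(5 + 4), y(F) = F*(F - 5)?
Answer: 361/81 ≈ 4.4568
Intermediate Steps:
T = 32
y(F) = F*(-5 + F)
R(Z, c) = 2*Z/9 (R(Z, c) = (2*Z)/9 = (2*Z)*(1/9) = 2*Z/9)
q = 1 (q = (4*(-5 + 4) + 32) - 27 = (4*(-1) + 32) - 27 = (-4 + 32) - 27 = 28 - 27 = 1)
(q + R(5, -9))**2 = (1 + (2/9)*5)**2 = (1 + 10/9)**2 = (19/9)**2 = 361/81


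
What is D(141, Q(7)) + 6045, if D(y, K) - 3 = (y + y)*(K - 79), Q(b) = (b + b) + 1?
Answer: -12000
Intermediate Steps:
Q(b) = 1 + 2*b (Q(b) = 2*b + 1 = 1 + 2*b)
D(y, K) = 3 + 2*y*(-79 + K) (D(y, K) = 3 + (y + y)*(K - 79) = 3 + (2*y)*(-79 + K) = 3 + 2*y*(-79 + K))
D(141, Q(7)) + 6045 = (3 - 158*141 + 2*(1 + 2*7)*141) + 6045 = (3 - 22278 + 2*(1 + 14)*141) + 6045 = (3 - 22278 + 2*15*141) + 6045 = (3 - 22278 + 4230) + 6045 = -18045 + 6045 = -12000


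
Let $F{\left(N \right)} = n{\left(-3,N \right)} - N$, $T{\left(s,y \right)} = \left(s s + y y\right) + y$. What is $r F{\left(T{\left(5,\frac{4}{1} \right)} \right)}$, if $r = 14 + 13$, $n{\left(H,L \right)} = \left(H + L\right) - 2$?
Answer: $-135$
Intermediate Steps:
$n{\left(H,L \right)} = -2 + H + L$
$T{\left(s,y \right)} = y + s^{2} + y^{2}$ ($T{\left(s,y \right)} = \left(s^{2} + y^{2}\right) + y = y + s^{2} + y^{2}$)
$F{\left(N \right)} = -5$ ($F{\left(N \right)} = \left(-2 - 3 + N\right) - N = \left(-5 + N\right) - N = -5$)
$r = 27$
$r F{\left(T{\left(5,\frac{4}{1} \right)} \right)} = 27 \left(-5\right) = -135$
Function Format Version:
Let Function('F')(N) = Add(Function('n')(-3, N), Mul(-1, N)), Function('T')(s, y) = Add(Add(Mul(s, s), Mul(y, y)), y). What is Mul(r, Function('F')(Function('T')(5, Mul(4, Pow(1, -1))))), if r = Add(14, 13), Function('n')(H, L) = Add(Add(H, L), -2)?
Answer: -135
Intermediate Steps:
Function('n')(H, L) = Add(-2, H, L)
Function('T')(s, y) = Add(y, Pow(s, 2), Pow(y, 2)) (Function('T')(s, y) = Add(Add(Pow(s, 2), Pow(y, 2)), y) = Add(y, Pow(s, 2), Pow(y, 2)))
Function('F')(N) = -5 (Function('F')(N) = Add(Add(-2, -3, N), Mul(-1, N)) = Add(Add(-5, N), Mul(-1, N)) = -5)
r = 27
Mul(r, Function('F')(Function('T')(5, Mul(4, Pow(1, -1))))) = Mul(27, -5) = -135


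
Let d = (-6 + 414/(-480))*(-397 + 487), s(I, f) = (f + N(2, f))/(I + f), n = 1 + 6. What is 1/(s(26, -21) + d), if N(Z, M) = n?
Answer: -40/24817 ≈ -0.0016118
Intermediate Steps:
n = 7
N(Z, M) = 7
s(I, f) = (7 + f)/(I + f) (s(I, f) = (f + 7)/(I + f) = (7 + f)/(I + f))
d = -4941/8 (d = (-6 + 414*(-1/480))*90 = (-6 - 69/80)*90 = -549/80*90 = -4941/8 ≈ -617.63)
1/(s(26, -21) + d) = 1/((7 - 21)/(26 - 21) - 4941/8) = 1/(-14/5 - 4941/8) = 1/(-24817/40) = -40/24817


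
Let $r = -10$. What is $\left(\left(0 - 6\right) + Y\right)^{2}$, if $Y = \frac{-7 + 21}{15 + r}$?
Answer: $\frac{256}{25} \approx 10.24$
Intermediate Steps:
$Y = \frac{14}{5}$ ($Y = \frac{-7 + 21}{15 - 10} = \frac{14}{5} \approx 2.8$)
$\left(\left(0 - 6\right) + Y\right)^{2} = \left(\left(0 - 6\right) + \frac{14}{5}\right)^{2} = \left(-6 + \frac{14}{5}\right)^{2} = \left(- \frac{16}{5}\right)^{2} = \frac{256}{25}$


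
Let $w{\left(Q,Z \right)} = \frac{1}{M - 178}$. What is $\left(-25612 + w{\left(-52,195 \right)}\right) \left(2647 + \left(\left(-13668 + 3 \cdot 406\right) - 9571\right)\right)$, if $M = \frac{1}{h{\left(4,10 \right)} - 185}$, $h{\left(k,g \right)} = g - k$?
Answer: $\frac{5270214513430}{10621} \approx 4.9621 \cdot 10^{8}$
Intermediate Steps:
$M = - \frac{1}{179}$ ($M = \frac{1}{\left(10 - 4\right) - 185} = \frac{1}{6 - 185} = \frac{1}{-179} = - \frac{1}{179} \approx -0.0055866$)
$w{\left(Q,Z \right)} = - \frac{179}{31863}$ ($w{\left(Q,Z \right)} = \frac{1}{- \frac{1}{179} - 178} = \frac{1}{- \frac{31863}{179}} = - \frac{179}{31863}$)
$\left(-25612 + w{\left(-52,195 \right)}\right) \left(2647 + \left(\left(-13668 + 3 \cdot 406\right) - 9571\right)\right) = \left(-25612 - \frac{179}{31863}\right) \left(2647 + \left(\left(-13668 + 3 \cdot 406\right) - 9571\right)\right) = - \frac{816075335 \left(2647 + \left(\left(-13668 + 1218\right) - 9571\right)\right)}{31863} = - \frac{816075335 \left(2647 - 22021\right)}{31863} = \left(- \frac{816075335}{31863}\right) \left(-19374\right) = \frac{5270214513430}{10621}$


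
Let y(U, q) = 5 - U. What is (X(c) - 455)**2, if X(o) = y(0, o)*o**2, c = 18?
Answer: 1357225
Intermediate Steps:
X(o) = 5*o**2 (X(o) = (5 - 1*0)*o**2 = (5 + 0)*o**2 = 5*o**2)
(X(c) - 455)**2 = (5*18**2 - 455)**2 = (5*324 - 455)**2 = (1620 - 455)**2 = 1165**2 = 1357225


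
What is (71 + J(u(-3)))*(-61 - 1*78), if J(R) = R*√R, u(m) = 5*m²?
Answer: -9869 - 18765*√5 ≈ -51829.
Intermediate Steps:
J(R) = R^(3/2)
(71 + J(u(-3)))*(-61 - 1*78) = (71 + (5*(-3)²)^(3/2))*(-61 - 1*78) = (71 + (5*9)^(3/2))*(-61 - 78) = (71 + 45^(3/2))*(-139) = (71 + 135*√5)*(-139) = -9869 - 18765*√5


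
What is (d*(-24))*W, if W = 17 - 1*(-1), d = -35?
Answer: 15120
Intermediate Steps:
W = 18 (W = 17 + 1 = 18)
(d*(-24))*W = -35*(-24)*18 = 840*18 = 15120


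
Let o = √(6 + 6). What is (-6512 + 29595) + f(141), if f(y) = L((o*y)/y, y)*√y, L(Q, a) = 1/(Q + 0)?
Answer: 23083 + √47/2 ≈ 23086.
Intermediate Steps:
o = 2*√3 (o = √12 = 2*√3 ≈ 3.4641)
L(Q, a) = 1/Q
f(y) = √3*√y/6 (f(y) = √y/((((2*√3)*y)/y)) = √y/(((2*y*√3)/y)) = √y/((2*√3)) = (√3/6)*√y = √3*√y/6)
(-6512 + 29595) + f(141) = (-6512 + 29595) + √3*√141/6 = 23083 + √47/2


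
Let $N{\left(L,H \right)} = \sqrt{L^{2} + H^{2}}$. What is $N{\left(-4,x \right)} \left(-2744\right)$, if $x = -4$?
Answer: $- 10976 \sqrt{2} \approx -15522.0$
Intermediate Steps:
$N{\left(L,H \right)} = \sqrt{H^{2} + L^{2}}$
$N{\left(-4,x \right)} \left(-2744\right) = \sqrt{\left(-4\right)^{2} + \left(-4\right)^{2}} \left(-2744\right) = \sqrt{16 + 16} \left(-2744\right) = \sqrt{32} \left(-2744\right) = 4 \sqrt{2} \left(-2744\right) = - 10976 \sqrt{2}$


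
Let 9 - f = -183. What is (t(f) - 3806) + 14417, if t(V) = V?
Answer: 10803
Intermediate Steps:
f = 192 (f = 9 - 1*(-183) = 9 + 183 = 192)
(t(f) - 3806) + 14417 = (192 - 3806) + 14417 = -3614 + 14417 = 10803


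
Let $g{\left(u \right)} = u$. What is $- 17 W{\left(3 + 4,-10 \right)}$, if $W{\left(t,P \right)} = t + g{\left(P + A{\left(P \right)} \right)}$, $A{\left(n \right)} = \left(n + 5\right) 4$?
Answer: $391$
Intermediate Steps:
$A{\left(n \right)} = 20 + 4 n$ ($A{\left(n \right)} = \left(5 + n\right) 4 = 20 + 4 n$)
$W{\left(t,P \right)} = 20 + t + 5 P$ ($W{\left(t,P \right)} = t + \left(P + \left(20 + 4 P\right)\right) = t + \left(20 + 5 P\right) = 20 + t + 5 P$)
$- 17 W{\left(3 + 4,-10 \right)} = - 17 \left(20 + \left(3 + 4\right) + 5 \left(-10\right)\right) = - 17 \left(20 + 7 - 50\right) = \left(-17\right) \left(-23\right) = 391$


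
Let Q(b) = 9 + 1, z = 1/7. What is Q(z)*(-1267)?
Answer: -12670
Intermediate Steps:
z = ⅐ ≈ 0.14286
Q(b) = 10
Q(z)*(-1267) = 10*(-1267) = -12670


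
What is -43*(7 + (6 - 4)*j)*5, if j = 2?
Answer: -2365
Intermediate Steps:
-43*(7 + (6 - 4)*j)*5 = -43*(7 + (6 - 4)*2)*5 = -43*(7 + 2*2)*5 = -43*(7 + 4)*5 = -473*5 = -43*55 = -2365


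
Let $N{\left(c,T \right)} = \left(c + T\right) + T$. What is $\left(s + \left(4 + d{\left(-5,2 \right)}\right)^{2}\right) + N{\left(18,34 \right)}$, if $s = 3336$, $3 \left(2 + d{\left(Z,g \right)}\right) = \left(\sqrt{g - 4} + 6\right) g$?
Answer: $\frac{31114}{9} + 8 i \sqrt{2} \approx 3457.1 + 11.314 i$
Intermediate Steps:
$N{\left(c,T \right)} = c + 2 T$ ($N{\left(c,T \right)} = \left(T + c\right) + T = c + 2 T$)
$d{\left(Z,g \right)} = -2 + \frac{g \left(6 + \sqrt{-4 + g}\right)}{3}$ ($d{\left(Z,g \right)} = -2 + \frac{\left(\sqrt{g - 4} + 6\right) g}{3} = -2 + \frac{\left(\sqrt{-4 + g} + 6\right) g}{3} = -2 + \frac{\left(6 + \sqrt{-4 + g}\right) g}{3} = -2 + \frac{g \left(6 + \sqrt{-4 + g}\right)}{3}$)
$\left(s + \left(4 + d{\left(-5,2 \right)}\right)^{2}\right) + N{\left(18,34 \right)} = \left(3336 + \left(4 + \left(-2 + 2 \cdot 2 + \frac{1}{3} \cdot 2 \sqrt{-4 + 2}\right)\right)^{2}\right) + \left(18 + 2 \cdot 34\right) = \left(3336 + \left(4 + \left(-2 + 4 + \frac{1}{3} \cdot 2 \sqrt{-2}\right)\right)^{2}\right) + \left(18 + 68\right) = \left(3336 + \left(4 + \left(-2 + 4 + \frac{1}{3} \cdot 2 i \sqrt{2}\right)\right)^{2}\right) + 86 = \left(3336 + \left(4 + \left(-2 + 4 + \frac{2 i \sqrt{2}}{3}\right)\right)^{2}\right) + 86 = \left(3336 + \left(4 + \left(2 + \frac{2 i \sqrt{2}}{3}\right)\right)^{2}\right) + 86 = \left(3336 + \left(6 + \frac{2 i \sqrt{2}}{3}\right)^{2}\right) + 86 = 3422 + \left(6 + \frac{2 i \sqrt{2}}{3}\right)^{2}$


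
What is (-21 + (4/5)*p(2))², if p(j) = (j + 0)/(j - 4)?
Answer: 11881/25 ≈ 475.24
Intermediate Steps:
p(j) = j/(-4 + j)
(-21 + (4/5)*p(2))² = (-21 + (4/5)*(2/(-4 + 2)))² = (-21 + (4*(⅕))*(2/(-2)))² = (-21 + 4*(2*(-½))/5)² = (-21 + (⅘)*(-1))² = (-21 - ⅘)² = (-109/5)² = 11881/25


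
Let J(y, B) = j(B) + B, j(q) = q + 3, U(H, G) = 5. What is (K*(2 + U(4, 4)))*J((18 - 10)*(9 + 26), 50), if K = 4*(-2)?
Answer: -5768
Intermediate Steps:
K = -8
j(q) = 3 + q
J(y, B) = 3 + 2*B (J(y, B) = (3 + B) + B = 3 + 2*B)
(K*(2 + U(4, 4)))*J((18 - 10)*(9 + 26), 50) = (-8*(2 + 5))*(3 + 2*50) = (-8*7)*(3 + 100) = -56*103 = -5768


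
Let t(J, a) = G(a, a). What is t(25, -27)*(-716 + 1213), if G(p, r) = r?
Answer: -13419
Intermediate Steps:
t(J, a) = a
t(25, -27)*(-716 + 1213) = -27*(-716 + 1213) = -27*497 = -13419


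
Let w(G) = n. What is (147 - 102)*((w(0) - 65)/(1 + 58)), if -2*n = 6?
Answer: -3060/59 ≈ -51.864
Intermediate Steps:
n = -3 (n = -½*6 = -3)
w(G) = -3
(147 - 102)*((w(0) - 65)/(1 + 58)) = (147 - 102)*((-3 - 65)/(1 + 58)) = 45*(-68/59) = -3060/59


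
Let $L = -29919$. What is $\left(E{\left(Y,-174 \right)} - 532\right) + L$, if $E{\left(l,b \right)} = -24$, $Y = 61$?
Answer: $-30475$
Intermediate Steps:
$\left(E{\left(Y,-174 \right)} - 532\right) + L = \left(-24 - 532\right) - 29919 = -556 - 29919 = -30475$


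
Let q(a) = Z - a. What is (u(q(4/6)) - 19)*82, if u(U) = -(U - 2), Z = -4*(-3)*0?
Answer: -4018/3 ≈ -1339.3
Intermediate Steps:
Z = 0 (Z = 12*0 = 0)
q(a) = -a (q(a) = 0 - a = -a)
u(U) = 2 - U (u(U) = -(-2 + U) = 2 - U)
(u(q(4/6)) - 19)*82 = ((2 - (-1)*4/6) - 19)*82 = ((2 - (-1)*4*(⅙)) - 19)*82 = ((2 - (-1)*2/3) - 19)*82 = ((2 - 1*(-⅔)) - 19)*82 = ((2 + ⅔) - 19)*82 = (8/3 - 19)*82 = -49/3*82 = -4018/3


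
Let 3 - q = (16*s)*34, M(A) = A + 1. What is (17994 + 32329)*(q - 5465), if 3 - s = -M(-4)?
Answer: -274864226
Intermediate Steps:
M(A) = 1 + A
s = 0 (s = 3 - (-1)*(1 - 4) = 3 - (-1)*(-3) = 3 - 1*3 = 3 - 3 = 0)
q = 3 (q = 3 - 16*0*34 = 3 - 0*34 = 3 - 1*0 = 3 + 0 = 3)
(17994 + 32329)*(q - 5465) = (17994 + 32329)*(3 - 5465) = 50323*(-5462) = -274864226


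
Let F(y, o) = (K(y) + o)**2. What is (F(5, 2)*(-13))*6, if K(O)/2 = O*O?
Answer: -210912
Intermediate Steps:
K(O) = 2*O**2 (K(O) = 2*(O*O) = 2*O**2)
F(y, o) = (o + 2*y**2)**2 (F(y, o) = (2*y**2 + o)**2 = (o + 2*y**2)**2)
(F(5, 2)*(-13))*6 = ((2 + 2*5**2)**2*(-13))*6 = ((2 + 2*25)**2*(-13))*6 = ((2 + 50)**2*(-13))*6 = (52**2*(-13))*6 = (2704*(-13))*6 = -35152*6 = -210912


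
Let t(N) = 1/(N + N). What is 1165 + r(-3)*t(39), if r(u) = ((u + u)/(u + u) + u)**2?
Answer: 45437/39 ≈ 1165.1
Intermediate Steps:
t(N) = 1/(2*N)
r(u) = (1 + u)**2 (r(u) = ((2*u)/((2*u)) + u)**2 = ((2*u)*(1/(2*u)) + u)**2 = (1 + u)**2)
1165 + r(-3)*t(39) = 1165 + (1 - 3)**2*((1/2)/39) = 1165 + (-2)**2*((1/2)*(1/39)) = 1165 + 4*(1/78) = 1165 + 2/39 = 45437/39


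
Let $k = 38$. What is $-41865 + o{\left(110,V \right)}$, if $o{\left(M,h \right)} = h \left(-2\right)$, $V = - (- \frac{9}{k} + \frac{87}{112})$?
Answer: $- \frac{44543211}{1064} \approx -41864.0$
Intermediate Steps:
$V = - \frac{1149}{2128}$ ($V = - (- \frac{9}{38} + \frac{87}{112}) = \left(-1\right) \frac{1149}{2128} = - \frac{1149}{2128} \approx -0.53994$)
$o{\left(M,h \right)} = - 2 h$
$-41865 + o{\left(110,V \right)} = -41865 - - \frac{1149}{1064} = -41865 + \frac{1149}{1064} = - \frac{44543211}{1064}$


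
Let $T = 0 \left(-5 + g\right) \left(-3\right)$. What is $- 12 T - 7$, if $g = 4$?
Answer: $-7$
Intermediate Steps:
$T = 0$ ($T = 0 \left(-5 + 4\right) \left(-3\right) = 0 \left(-1\right) \left(-3\right) = 0 \left(-3\right) = 0$)
$- 12 T - 7 = \left(-12\right) 0 - 7 = 0 - 7 = -7$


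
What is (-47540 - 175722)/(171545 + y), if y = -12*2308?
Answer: -223262/143849 ≈ -1.5521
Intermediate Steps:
y = -27696
(-47540 - 175722)/(171545 + y) = (-47540 - 175722)/(171545 - 27696) = -223262/143849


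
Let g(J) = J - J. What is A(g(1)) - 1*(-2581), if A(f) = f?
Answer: 2581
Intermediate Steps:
g(J) = 0
A(g(1)) - 1*(-2581) = 0 - 1*(-2581) = 0 + 2581 = 2581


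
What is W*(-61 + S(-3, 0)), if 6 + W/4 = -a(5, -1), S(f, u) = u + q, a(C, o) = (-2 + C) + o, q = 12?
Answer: 1568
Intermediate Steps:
a(C, o) = -2 + C + o
S(f, u) = 12 + u (S(f, u) = u + 12 = 12 + u)
W = -32 (W = -24 + 4*(-(-2 + 5 - 1)) = -24 + 4*(-1*2) = -24 + 4*(-2) = -24 - 8 = -32)
W*(-61 + S(-3, 0)) = -32*(-61 + (12 + 0)) = -32*(-61 + 12) = -32*(-49) = 1568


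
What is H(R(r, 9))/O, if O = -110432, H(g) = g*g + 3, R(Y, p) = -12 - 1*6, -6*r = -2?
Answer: -327/110432 ≈ -0.0029611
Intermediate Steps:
r = ⅓ (r = -⅙*(-2) = ⅓ ≈ 0.33333)
R(Y, p) = -18 (R(Y, p) = -12 - 6 = -18)
H(g) = 3 + g² (H(g) = g² + 3 = 3 + g²)
H(R(r, 9))/O = (3 + (-18)²)/(-110432) = (3 + 324)*(-1/110432) = 327*(-1/110432) = -327/110432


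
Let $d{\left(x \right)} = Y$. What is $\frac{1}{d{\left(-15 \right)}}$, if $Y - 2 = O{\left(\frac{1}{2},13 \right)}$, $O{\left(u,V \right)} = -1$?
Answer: $1$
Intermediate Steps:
$Y = 1$ ($Y = 2 - 1 = 1$)
$d{\left(x \right)} = 1$
$\frac{1}{d{\left(-15 \right)}} = 1^{-1} = 1$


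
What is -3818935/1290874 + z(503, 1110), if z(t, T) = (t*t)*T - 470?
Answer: 362528430721545/1290874 ≈ 2.8084e+8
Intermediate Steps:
z(t, T) = -470 + T*t² (z(t, T) = t²*T - 470 = T*t² - 470 = -470 + T*t²)
-3818935/1290874 + z(503, 1110) = -3818935/1290874 + (-470 + 1110*503²) = -3818935*1/1290874 + (-470 + 1110*253009) = -3818935/1290874 + (-470 + 280839990) = -3818935/1290874 + 280839520 = 362528430721545/1290874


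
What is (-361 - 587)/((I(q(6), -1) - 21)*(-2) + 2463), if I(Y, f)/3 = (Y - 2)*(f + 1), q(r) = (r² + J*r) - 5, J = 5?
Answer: -316/835 ≈ -0.37844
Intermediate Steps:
q(r) = -5 + r² + 5*r (q(r) = (r² + 5*r) - 5 = -5 + r² + 5*r)
I(Y, f) = 3*(1 + f)*(-2 + Y) (I(Y, f) = 3*((Y - 2)*(f + 1)) = 3*((-2 + Y)*(1 + f)) = 3*((1 + f)*(-2 + Y)) = 3*(1 + f)*(-2 + Y))
(-361 - 587)/((I(q(6), -1) - 21)*(-2) + 2463) = (-361 - 587)/(((-6 - 6*(-1) + 3*(-5 + 6² + 5*6) + 3*(-5 + 6² + 5*6)*(-1)) - 21)*(-2) + 2463) = -948/(((-6 + 6 + 3*(-5 + 36 + 30) + 3*(-5 + 36 + 30)*(-1)) - 21)*(-2) + 2463) = -948/(((-6 + 6 + 3*61 + 3*61*(-1)) - 21)*(-2) + 2463) = -948/(((-6 + 6 + 183 - 183) - 21)*(-2) + 2463) = -948/((0 - 21)*(-2) + 2463) = -948/(-21*(-2) + 2463) = -948/(42 + 2463) = -948/2505 = -948*1/2505 = -316/835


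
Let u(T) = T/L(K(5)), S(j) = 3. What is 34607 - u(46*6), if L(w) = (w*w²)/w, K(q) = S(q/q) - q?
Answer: 34538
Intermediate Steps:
K(q) = 3 - q
L(w) = w² (L(w) = w³/w = w²)
u(T) = T/4 (u(T) = T/((3 - 1*5)²) = T/((3 - 5)²) = T/((-2)²) = T/4)
34607 - u(46*6) = 34607 - 46*6/4 = 34607 - 276/4 = 34607 - 1*69 = 34607 - 69 = 34538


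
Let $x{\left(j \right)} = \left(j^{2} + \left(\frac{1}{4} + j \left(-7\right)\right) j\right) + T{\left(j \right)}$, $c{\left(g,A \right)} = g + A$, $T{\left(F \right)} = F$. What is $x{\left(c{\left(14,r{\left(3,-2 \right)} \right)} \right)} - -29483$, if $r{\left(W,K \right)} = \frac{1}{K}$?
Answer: $\frac{227251}{8} \approx 28406.0$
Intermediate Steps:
$c{\left(g,A \right)} = A + g$
$x{\left(j \right)} = j + j^{2} + j \left(\frac{1}{4} - 7 j\right)$ ($x{\left(j \right)} = \left(j^{2} + \left(\frac{1}{4} + j \left(-7\right)\right) j\right) + j = \left(j^{2} + \left(\frac{1}{4} - 7 j\right) j\right) + j = \left(j^{2} + j \left(\frac{1}{4} - 7 j\right)\right) + j = j + j^{2} + j \left(\frac{1}{4} - 7 j\right)$)
$x{\left(c{\left(14,r{\left(3,-2 \right)} \right)} \right)} - -29483 = \frac{\left(\frac{1}{-2} + 14\right) \left(5 - 24 \left(\frac{1}{-2} + 14\right)\right)}{4} - -29483 = \frac{\left(- \frac{1}{2} + 14\right) \left(5 - 24 \left(- \frac{1}{2} + 14\right)\right)}{4} + 29483 = \frac{1}{4} \cdot \frac{27}{2} \left(5 - 324\right) + 29483 = \frac{1}{4} \cdot \frac{27}{2} \left(-319\right) + 29483 = - \frac{8613}{8} + 29483 = \frac{227251}{8}$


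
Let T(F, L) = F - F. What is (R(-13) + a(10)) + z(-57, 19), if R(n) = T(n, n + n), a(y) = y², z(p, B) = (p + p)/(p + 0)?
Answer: 102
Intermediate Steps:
T(F, L) = 0
z(p, B) = 2 (z(p, B) = (2*p)/p = 2)
R(n) = 0
(R(-13) + a(10)) + z(-57, 19) = (0 + 10²) + 2 = (0 + 100) + 2 = 100 + 2 = 102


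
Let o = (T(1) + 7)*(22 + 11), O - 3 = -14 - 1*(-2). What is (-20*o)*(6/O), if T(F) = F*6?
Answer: 5720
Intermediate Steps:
O = -9 (O = 3 + (-14 - 1*(-2)) = 3 + (-14 + 2) = 3 - 12 = -9)
T(F) = 6*F
o = 429 (o = (6*1 + 7)*(22 + 11) = (6 + 7)*33 = 13*33 = 429)
(-20*o)*(6/O) = (-20*429)*(6/(-9)) = -51480*(-1)/9 = -8580*(-⅔) = 5720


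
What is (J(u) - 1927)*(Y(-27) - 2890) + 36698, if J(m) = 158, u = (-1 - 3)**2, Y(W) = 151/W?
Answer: 139293035/27 ≈ 5.1590e+6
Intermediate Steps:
u = 16 (u = (-4)**2 = 16)
(J(u) - 1927)*(Y(-27) - 2890) + 36698 = (158 - 1927)*(151/(-27) - 2890) + 36698 = -1769*(151*(-1/27) - 2890) + 36698 = -1769*(-151/27 - 2890) + 36698 = -1769*(-78181/27) + 36698 = 138302189/27 + 36698 = 139293035/27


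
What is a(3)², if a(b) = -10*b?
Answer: 900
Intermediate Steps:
a(3)² = (-10*3)² = (-30)² = 900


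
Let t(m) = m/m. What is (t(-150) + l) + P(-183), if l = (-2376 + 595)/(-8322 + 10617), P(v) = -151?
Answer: -346031/2295 ≈ -150.78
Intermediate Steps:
t(m) = 1
l = -1781/2295 ≈ -0.77604
(t(-150) + l) + P(-183) = (1 - 1781/2295) - 151 = 514/2295 - 151 = -346031/2295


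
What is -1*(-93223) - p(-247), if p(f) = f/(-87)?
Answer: 8110154/87 ≈ 93220.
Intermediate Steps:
p(f) = -f/87 (p(f) = f*(-1/87) = -f/87)
-1*(-93223) - p(-247) = -1*(-93223) - (-1)*(-247)/87 = 93223 - 1*247/87 = 93223 - 247/87 = 8110154/87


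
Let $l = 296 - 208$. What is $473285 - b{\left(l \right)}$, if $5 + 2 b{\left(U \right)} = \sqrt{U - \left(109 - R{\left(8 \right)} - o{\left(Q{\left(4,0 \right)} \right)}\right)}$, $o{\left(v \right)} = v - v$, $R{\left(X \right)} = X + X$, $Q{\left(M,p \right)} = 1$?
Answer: $\frac{946575}{2} - \frac{i \sqrt{5}}{2} \approx 4.7329 \cdot 10^{5} - 1.118 i$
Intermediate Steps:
$l = 88$ ($l = 296 - 208 = 88$)
$R{\left(X \right)} = 2 X$
$o{\left(v \right)} = 0$
$b{\left(U \right)} = - \frac{5}{2} + \frac{\sqrt{-93 + U}}{2}$ ($b{\left(U \right)} = - \frac{5}{2} + \frac{\sqrt{U + \left(\left(2 \cdot 8 + 0\right) - 109\right)}}{2} = - \frac{5}{2} + \frac{\sqrt{U + \left(\left(16 + 0\right) - 109\right)}}{2} = - \frac{5}{2} + \frac{\sqrt{U + \left(16 - 109\right)}}{2} = - \frac{5}{2} + \frac{\sqrt{U - 93}}{2} = - \frac{5}{2} + \frac{\sqrt{-93 + U}}{2}$)
$473285 - b{\left(l \right)} = 473285 - \left(- \frac{5}{2} + \frac{\sqrt{-93 + 88}}{2}\right) = 473285 - \left(- \frac{5}{2} + \frac{\sqrt{-5}}{2}\right) = 473285 - \left(- \frac{5}{2} + \frac{i \sqrt{5}}{2}\right) = 473285 + \left(\frac{5}{2} - \frac{i \sqrt{5}}{2}\right) = \frac{946575}{2} - \frac{i \sqrt{5}}{2}$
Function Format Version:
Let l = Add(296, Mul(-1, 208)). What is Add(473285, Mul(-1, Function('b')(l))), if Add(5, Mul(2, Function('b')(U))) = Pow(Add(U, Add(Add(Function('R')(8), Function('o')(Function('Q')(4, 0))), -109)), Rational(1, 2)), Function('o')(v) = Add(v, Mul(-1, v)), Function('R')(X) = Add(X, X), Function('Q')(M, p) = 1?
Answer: Add(Rational(946575, 2), Mul(Rational(-1, 2), I, Pow(5, Rational(1, 2)))) ≈ Add(4.7329e+5, Mul(-1.1180, I))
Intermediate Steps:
l = 88 (l = Add(296, -208) = 88)
Function('R')(X) = Mul(2, X)
Function('o')(v) = 0
Function('b')(U) = Add(Rational(-5, 2), Mul(Rational(1, 2), Pow(Add(-93, U), Rational(1, 2)))) (Function('b')(U) = Add(Rational(-5, 2), Mul(Rational(1, 2), Pow(Add(U, Add(Add(Mul(2, 8), 0), -109)), Rational(1, 2)))) = Add(Rational(-5, 2), Mul(Rational(1, 2), Pow(Add(U, Add(Add(16, 0), -109)), Rational(1, 2)))) = Add(Rational(-5, 2), Mul(Rational(1, 2), Pow(Add(U, Add(16, -109)), Rational(1, 2)))) = Add(Rational(-5, 2), Mul(Rational(1, 2), Pow(Add(U, -93), Rational(1, 2)))) = Add(Rational(-5, 2), Mul(Rational(1, 2), Pow(Add(-93, U), Rational(1, 2)))))
Add(473285, Mul(-1, Function('b')(l))) = Add(473285, Mul(-1, Add(Rational(-5, 2), Mul(Rational(1, 2), Pow(Add(-93, 88), Rational(1, 2)))))) = Add(473285, Mul(-1, Add(Rational(-5, 2), Mul(Rational(1, 2), Pow(-5, Rational(1, 2)))))) = Add(473285, Mul(-1, Add(Rational(-5, 2), Mul(Rational(1, 2), Mul(I, Pow(5, Rational(1, 2))))))) = Add(473285, Mul(-1, Add(Rational(-5, 2), Mul(Rational(1, 2), I, Pow(5, Rational(1, 2)))))) = Add(473285, Add(Rational(5, 2), Mul(Rational(-1, 2), I, Pow(5, Rational(1, 2))))) = Add(Rational(946575, 2), Mul(Rational(-1, 2), I, Pow(5, Rational(1, 2))))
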